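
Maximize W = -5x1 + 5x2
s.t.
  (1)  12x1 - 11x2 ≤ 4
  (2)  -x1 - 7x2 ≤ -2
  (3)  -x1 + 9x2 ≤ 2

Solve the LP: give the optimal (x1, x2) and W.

x1 = 1/4, x2 = 1/4, maximum W = 0

Corner points and W = -5x1 + 5x2:
  (10/19, 4/19) → W = -30/19
  (58/97, 28/97) → W = -150/97
  (1/4, 1/4) → W = 0

The optimum lies where -x1 - 7x2 = -2 and -x1 + 9x2 = 2.
Solving simultaneously gives x1 = 1/4, x2 = 1/4.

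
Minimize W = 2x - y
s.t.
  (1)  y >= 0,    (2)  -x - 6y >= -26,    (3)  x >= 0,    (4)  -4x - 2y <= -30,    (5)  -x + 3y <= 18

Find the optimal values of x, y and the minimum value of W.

Extreme points and W = 2x - y:
  (26, 0) → W = 52
  (15/2, 0) → W = 15
  (64/11, 37/11) → W = 91/11

The binding constraints are -x - 6y = -26 and -4x - 2y = -30.
Solving simultaneously gives x = 64/11, y = 37/11.

x = 64/11, y = 37/11, minimum W = 91/11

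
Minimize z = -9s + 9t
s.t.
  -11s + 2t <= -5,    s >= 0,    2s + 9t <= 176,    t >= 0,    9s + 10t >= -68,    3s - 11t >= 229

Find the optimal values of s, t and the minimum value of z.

Corner points and z = -9s + 9t:
  (88, 0) → z = -792
  (571/7, 10/7) → z = -5049/7
  (229/3, 0) → z = -687

At the optimal vertex, 2s + 9t = 176 and t = 0.
Solving simultaneously gives s = 88, t = 0.

s = 88, t = 0, minimum z = -792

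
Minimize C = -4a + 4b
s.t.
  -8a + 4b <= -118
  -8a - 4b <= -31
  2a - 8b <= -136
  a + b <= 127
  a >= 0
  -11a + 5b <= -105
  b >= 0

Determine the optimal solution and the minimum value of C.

a = 88, b = 39, minimum C = -196

Feasible corners and C = -4a + 4b:
  (186/7, 331/14) → C = -82/7
  (313/6, 449/6) → C = 272/3
  (88, 39) → C = -196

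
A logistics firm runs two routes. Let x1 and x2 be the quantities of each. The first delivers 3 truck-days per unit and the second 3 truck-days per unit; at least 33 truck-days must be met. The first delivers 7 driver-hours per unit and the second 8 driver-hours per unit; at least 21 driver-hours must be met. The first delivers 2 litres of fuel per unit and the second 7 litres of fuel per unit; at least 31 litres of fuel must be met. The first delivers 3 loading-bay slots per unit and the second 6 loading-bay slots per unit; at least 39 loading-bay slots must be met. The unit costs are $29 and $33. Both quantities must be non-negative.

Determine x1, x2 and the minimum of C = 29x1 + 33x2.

Extreme points and C = 29x1 + 33x2:
  (0, 11) → C = 363
  (31/2, 0) → C = 899/2
  (9, 2) → C = 327
  (29/3, 5/3) → C = 1006/3
The feasible region is unbounded (it extends along (0, 1), (1, 0)), but C strictly increases along every unbounded feasible direction, so there is no improving ray and the minimum is attained at a vertex.

x1 = 9, x2 = 2, minimum C = 327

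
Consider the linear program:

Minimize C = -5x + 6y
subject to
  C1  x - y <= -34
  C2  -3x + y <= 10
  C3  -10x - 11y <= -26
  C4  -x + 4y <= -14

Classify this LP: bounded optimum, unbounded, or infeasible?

infeasible

The boundaries x - y = -34 and -3x + y = 10 meet at (12, 46), but that point violates -x + 4y ≤ -14. Every candidate vertex is excluded by some other constraint, so the feasible region is empty.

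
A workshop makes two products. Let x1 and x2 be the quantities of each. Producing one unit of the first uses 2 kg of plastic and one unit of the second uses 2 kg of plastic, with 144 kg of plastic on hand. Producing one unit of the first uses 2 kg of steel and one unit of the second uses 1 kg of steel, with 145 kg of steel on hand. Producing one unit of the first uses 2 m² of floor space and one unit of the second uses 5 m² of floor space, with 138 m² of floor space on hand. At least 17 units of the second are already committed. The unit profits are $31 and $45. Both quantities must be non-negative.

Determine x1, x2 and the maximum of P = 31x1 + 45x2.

Corner points and P = 31x1 + 45x2:
  (0, 138/5) → P = 1242
  (0, 17) → P = 765
  (53/2, 17) → P = 3173/2

x1 = 53/2, x2 = 17, maximum P = 3173/2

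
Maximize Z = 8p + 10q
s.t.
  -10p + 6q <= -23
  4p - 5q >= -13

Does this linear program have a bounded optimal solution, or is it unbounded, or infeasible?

From the feasible point (193/26, 111/13), moving in the direction (5, 4) keeps every constraint satisfied while Z increases without bound.

unbounded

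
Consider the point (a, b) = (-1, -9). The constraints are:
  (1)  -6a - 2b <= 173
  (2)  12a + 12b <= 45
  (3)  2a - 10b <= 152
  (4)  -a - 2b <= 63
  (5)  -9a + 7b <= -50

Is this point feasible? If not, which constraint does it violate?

(1): 24 ≤ 173 ✓
(2): -120 ≤ 45 ✓
(3): 88 ≤ 152 ✓
(4): 19 ≤ 63 ✓
(5): -54 ≤ -50 ✓

feasible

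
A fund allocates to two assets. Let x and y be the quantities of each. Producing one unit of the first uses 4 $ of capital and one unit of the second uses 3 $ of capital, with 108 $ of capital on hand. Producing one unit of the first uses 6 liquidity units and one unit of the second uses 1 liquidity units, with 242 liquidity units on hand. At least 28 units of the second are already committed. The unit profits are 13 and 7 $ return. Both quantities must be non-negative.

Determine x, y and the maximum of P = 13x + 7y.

Vertices and P = 13x + 7y:
  (0, 36) → P = 252
  (0, 28) → P = 196
  (6, 28) → P = 274

x = 6, y = 28, maximum P = 274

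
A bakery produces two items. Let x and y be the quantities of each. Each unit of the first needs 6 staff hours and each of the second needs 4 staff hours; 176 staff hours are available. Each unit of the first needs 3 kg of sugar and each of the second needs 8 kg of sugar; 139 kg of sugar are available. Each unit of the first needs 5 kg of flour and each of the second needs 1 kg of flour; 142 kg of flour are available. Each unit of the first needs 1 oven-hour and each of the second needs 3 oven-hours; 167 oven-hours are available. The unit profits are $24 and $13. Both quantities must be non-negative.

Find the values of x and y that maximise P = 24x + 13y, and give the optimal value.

x = 28, y = 2, maximum P = 698

Corner points and P = 24x + 13y:
  (0, 0) → P = 0
  (0, 139/8) → P = 1807/8
  (142/5, 0) → P = 3408/5
  (71/3, 17/2) → P = 1357/2
  (28, 2) → P = 698

The binding constraints are 6x + 4y = 176 and 5x + y = 142.
Solving simultaneously gives x = 28, y = 2.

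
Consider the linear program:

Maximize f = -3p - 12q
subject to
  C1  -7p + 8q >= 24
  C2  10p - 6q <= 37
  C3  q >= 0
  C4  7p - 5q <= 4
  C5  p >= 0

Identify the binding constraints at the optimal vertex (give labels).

C1 and C5

Corner points and f = -3p - 12q:
  (152/21, 28/3) → f = -936/7
  (0, 3) → f = -36
  (161/8, 219/8) → f = -3111/8
The feasible region is unbounded (it extends along (0, 1), (3, 5)), but f strictly decreases along every unbounded feasible direction, so there is no improving ray and the maximum is attained at a vertex.

The maximum is at (0, 3). Substituting into each constraint, equality holds for C1 and C5; the remaining constraints have slack.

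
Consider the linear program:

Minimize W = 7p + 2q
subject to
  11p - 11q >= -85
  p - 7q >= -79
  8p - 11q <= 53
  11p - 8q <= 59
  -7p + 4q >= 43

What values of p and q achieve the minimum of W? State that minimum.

p = -46, q = -421/11, minimum W = -4384/11

Extreme points and W = 7p + 2q:
  (-46, -421/11) → W = -4384/11
  (-133/33, 122/33) → W = -229/11
  (-137/9, -143/9) → W = -415/3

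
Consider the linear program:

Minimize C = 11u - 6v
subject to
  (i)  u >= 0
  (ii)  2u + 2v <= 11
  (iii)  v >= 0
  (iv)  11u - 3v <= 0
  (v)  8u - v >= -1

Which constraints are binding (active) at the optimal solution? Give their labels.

(ii) and (v)

Feasible corners and C = 11u - 6v:
  (0, 0) → C = 0
  (0, 1) → C = -6
  (33/28, 121/28) → C = -363/28
  (1/2, 5) → C = -49/2

The minimum is at (1/2, 5). Substituting into each constraint, equality holds for (ii) and (v); the remaining constraints have slack.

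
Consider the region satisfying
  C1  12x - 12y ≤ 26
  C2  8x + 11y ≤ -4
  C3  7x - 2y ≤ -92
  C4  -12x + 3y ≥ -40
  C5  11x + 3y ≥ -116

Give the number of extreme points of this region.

The feasible vertices (each the meet of two boundaries and inside every other half-plane) are:
  (-340/31, 236/31)
  (-1264/97, 884/97)
  (-508/43, 200/43)

3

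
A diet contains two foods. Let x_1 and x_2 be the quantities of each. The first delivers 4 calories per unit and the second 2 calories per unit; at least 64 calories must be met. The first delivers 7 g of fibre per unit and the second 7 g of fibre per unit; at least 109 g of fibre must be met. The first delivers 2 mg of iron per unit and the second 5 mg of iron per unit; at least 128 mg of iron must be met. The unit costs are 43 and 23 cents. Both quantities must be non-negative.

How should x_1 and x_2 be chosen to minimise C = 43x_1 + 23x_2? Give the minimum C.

Extreme points and C = 43x_1 + 23x_2:
  (0, 32) → C = 736
  (64, 0) → C = 2752
  (4, 24) → C = 724
The feasible region is unbounded (it extends along (0, 1), (1, 0)), but C strictly increases along every unbounded feasible direction, so there is no improving ray and the minimum is attained at a vertex.

The binding constraints are 4x_1 + 2x_2 = 64 and 2x_1 + 5x_2 = 128.
Solving simultaneously gives x_1 = 4, x_2 = 24.

x_1 = 4, x_2 = 24, minimum C = 724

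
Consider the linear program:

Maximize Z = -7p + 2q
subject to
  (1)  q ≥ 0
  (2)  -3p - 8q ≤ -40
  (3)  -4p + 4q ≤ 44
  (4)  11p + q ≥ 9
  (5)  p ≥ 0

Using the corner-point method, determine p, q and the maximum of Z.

p = 0, q = 11, maximum Z = 22

Vertices and Z = -7p + 2q:
  (40/3, 0) → Z = -280/3
  (32/85, 413/85) → Z = 602/85
  (0, 11) → Z = 22
  (0, 9) → Z = 18
The feasible region is unbounded (it extends along (1, 1), (1, 0)), but Z strictly decreases along every unbounded feasible direction, so there is no improving ray and the maximum is attained at a vertex.

At the optimal vertex, -4p + 4q = 44 and p = 0.
Solving simultaneously gives p = 0, q = 11.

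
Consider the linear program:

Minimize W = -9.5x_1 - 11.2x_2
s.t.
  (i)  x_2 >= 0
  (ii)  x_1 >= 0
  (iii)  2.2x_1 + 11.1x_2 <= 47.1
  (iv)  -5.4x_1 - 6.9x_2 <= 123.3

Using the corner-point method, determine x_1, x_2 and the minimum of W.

x_1 = 471/22, x_2 = 0, minimum W = -8949/44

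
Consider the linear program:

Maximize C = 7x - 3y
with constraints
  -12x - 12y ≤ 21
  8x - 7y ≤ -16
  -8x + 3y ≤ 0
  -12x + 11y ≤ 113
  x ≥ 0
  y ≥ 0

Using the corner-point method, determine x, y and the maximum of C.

x = 615/4, y = 178, maximum C = 2169/4

The optimum lies where 8x - 7y = -16 and -12x + 11y = 113.
Solving simultaneously gives x = 615/4, y = 178.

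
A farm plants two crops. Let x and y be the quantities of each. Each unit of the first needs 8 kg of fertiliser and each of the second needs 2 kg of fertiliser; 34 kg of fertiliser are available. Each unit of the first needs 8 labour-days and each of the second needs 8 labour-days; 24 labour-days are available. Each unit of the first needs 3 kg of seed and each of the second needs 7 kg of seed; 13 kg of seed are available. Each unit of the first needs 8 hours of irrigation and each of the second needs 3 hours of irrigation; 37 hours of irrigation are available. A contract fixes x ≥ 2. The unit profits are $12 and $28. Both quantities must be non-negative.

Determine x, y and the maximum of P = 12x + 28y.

x = 2, y = 1, maximum P = 52

Corner points and P = 12x + 28y:
  (3, 0) → P = 36
  (2, 0) → P = 24
  (2, 1) → P = 52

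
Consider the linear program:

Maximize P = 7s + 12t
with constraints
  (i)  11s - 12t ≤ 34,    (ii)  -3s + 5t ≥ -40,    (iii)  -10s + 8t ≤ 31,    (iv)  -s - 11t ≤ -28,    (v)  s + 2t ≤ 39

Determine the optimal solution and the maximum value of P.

Vertices and P = 7s + 12t:
  (710/133, 274/133) → P = 8258/133
  (268/17, 395/34) → P = 4246/17
  (-117/118, 311/118) → P = 2913/118
  (125/14, 421/28) → P = 3401/14

The binding constraints are 11s - 12t = 34 and s + 2t = 39.
Solving simultaneously gives s = 268/17, t = 395/34.

s = 268/17, t = 395/34, maximum P = 4246/17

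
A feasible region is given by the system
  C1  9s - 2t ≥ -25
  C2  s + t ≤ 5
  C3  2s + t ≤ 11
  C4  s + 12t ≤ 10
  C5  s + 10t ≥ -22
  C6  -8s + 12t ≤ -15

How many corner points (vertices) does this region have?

Of the 15 pairwise boundary intersections, those satisfying every inequality are:
  (6, -1)
  (50/11, 5/11)
  (132/19, -55/19)
  (25/9, 65/108)
  (-57/46, -191/92)

5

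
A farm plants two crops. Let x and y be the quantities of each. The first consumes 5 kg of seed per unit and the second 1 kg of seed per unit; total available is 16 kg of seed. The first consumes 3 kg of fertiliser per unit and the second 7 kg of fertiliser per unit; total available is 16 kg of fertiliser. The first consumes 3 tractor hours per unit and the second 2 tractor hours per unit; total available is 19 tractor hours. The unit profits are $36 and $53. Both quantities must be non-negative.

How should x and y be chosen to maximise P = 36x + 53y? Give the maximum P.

x = 3, y = 1, maximum P = 161

Extreme points and P = 36x + 53y:
  (0, 0) → P = 0
  (0, 16/7) → P = 848/7
  (16/5, 0) → P = 576/5
  (3, 1) → P = 161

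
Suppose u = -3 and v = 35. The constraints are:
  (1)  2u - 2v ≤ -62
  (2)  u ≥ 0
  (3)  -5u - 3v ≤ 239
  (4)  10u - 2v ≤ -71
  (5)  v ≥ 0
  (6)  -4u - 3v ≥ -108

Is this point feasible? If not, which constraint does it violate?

not feasible — violates (2)

Constraint (2): u = -3, which is not ≥ 0. All other constraints are satisfied.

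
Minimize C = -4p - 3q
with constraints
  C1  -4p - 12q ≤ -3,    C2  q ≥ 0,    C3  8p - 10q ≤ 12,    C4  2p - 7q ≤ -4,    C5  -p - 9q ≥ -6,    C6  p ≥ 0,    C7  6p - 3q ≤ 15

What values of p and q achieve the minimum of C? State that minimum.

p = 6/25, q = 16/25, minimum C = -72/25

Vertices and C = -4p - 3q:
  (6/25, 16/25) → C = -72/25
  (0, 4/7) → C = -12/7
  (0, 2/3) → C = -2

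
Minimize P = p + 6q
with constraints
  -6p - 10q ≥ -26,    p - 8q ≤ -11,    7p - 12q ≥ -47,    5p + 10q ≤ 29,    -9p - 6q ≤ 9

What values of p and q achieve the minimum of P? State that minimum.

p = -23/13, q = 15/13, minimum P = 67/13

Extreme points and P = p + 6q:
  (49/29, 46/29) → P = 325/29
  (-79/71, 232/71) → P = 1313/71
  (-23/13, 15/13) → P = 67/13
  (-13/5, 12/5) → P = 59/5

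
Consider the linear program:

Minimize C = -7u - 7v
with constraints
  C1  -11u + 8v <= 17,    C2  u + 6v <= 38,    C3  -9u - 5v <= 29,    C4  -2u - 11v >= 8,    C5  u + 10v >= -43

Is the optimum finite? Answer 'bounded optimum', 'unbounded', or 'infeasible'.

bounded optimum

Extreme points and C = -7u - 7v:
  (-317/127, -166/127) → C = 3381/127
  (-251/137, -54/137) → C = 2135/137
  (-15/17, -358/85) → C = 3031/85
  (131/3, -26/3) → C = -245
The feasible region has finitely many vertices and no improving ray; the minimum is -245 at (131/3, -26/3).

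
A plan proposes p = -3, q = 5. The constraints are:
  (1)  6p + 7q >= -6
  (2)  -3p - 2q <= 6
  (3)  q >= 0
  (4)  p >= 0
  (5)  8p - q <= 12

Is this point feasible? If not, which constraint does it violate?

Constraint (4): p = -3, which is not ≥ 0. All other constraints are satisfied.

not feasible — violates (4)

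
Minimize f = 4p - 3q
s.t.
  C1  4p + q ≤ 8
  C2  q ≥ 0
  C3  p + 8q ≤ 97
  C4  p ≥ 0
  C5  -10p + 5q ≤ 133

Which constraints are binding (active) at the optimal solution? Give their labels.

Extreme points and f = 4p - 3q:
  (2, 0) → f = 8
  (0, 8) → f = -24
  (0, 0) → f = 0

The minimum is at (0, 8). Substituting into each constraint, equality holds for C1 and C4; the remaining constraints have slack.

C1 and C4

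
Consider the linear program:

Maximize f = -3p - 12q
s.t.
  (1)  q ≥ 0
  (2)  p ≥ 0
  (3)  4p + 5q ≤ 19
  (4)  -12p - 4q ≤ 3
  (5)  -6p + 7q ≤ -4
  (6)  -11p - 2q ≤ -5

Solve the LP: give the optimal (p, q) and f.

The optimum lies where q = 0 and -6p + 7q = -4.
Solving simultaneously gives p = 2/3, q = 0.

p = 2/3, q = 0, maximum f = -2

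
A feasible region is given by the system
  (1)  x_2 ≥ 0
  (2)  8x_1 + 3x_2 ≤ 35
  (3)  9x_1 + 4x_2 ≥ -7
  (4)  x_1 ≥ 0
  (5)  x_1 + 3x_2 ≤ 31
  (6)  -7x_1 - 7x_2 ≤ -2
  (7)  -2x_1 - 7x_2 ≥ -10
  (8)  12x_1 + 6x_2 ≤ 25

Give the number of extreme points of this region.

5

Of the 28 pairwise boundary intersections, those satisfying every inequality are:
  (2/7, 0)
  (25/12, 0)
  (0, 2/7)
  (0, 10/7)
  (115/72, 35/36)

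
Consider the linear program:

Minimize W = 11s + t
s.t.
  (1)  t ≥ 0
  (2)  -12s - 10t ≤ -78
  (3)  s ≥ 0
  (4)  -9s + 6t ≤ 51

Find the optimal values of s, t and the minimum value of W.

Vertices and W = 11s + t:
  (13/2, 0) → W = 143/2
  (0, 39/5) → W = 39/5
  (0, 17/2) → W = 17/2
The feasible region is unbounded (it extends along (2, 3), (1, 0)), but W strictly increases along every unbounded feasible direction, so there is no improving ray and the minimum is attained at a vertex.

The binding constraints are -12s - 10t = -78 and s = 0.
Solving simultaneously gives s = 0, t = 39/5.

s = 0, t = 39/5, minimum W = 39/5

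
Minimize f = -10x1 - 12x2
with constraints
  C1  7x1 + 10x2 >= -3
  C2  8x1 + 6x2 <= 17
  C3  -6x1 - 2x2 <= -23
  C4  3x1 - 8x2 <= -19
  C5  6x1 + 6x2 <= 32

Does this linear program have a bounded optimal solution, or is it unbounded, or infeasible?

infeasible

The boundaries 7x1 + 10x2 = -3 and 3x1 - 8x2 = -19 meet at (-107/43, 62/43), but that point violates -6x1 - 2x2 ≤ -23. Every candidate vertex is excluded by some other constraint, so the feasible region is empty.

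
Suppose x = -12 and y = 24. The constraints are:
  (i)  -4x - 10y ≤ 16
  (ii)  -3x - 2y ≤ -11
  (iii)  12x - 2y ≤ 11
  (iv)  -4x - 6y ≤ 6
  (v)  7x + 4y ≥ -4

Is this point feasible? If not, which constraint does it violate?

(i): -192 ≤ 16 ✓
(ii): -12 ≤ -11 ✓
(iii): -192 ≤ 11 ✓
(iv): -96 ≤ 6 ✓
(v): 12 ≥ -4 ✓

feasible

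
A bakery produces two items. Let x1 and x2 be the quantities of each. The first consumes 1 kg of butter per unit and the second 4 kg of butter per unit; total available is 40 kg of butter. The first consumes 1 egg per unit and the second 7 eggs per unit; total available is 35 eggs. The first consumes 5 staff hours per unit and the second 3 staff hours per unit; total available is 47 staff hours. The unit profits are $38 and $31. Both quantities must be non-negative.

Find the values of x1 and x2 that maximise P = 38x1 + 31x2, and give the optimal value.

Extreme points and P = 38x1 + 31x2:
  (0, 0) → P = 0
  (0, 5) → P = 155
  (47/5, 0) → P = 1786/5
  (7, 4) → P = 390

The binding constraints are x1 + 7x2 = 35 and 5x1 + 3x2 = 47.
Solving simultaneously gives x1 = 7, x2 = 4.

x1 = 7, x2 = 4, maximum P = 390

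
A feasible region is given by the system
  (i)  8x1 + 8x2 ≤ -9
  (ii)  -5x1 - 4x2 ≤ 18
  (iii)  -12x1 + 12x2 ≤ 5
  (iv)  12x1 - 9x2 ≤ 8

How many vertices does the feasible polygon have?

The feasible vertices (each the meet of two boundaries and inside every other half-plane) are:
  (-37/48, -17/48)
  (-17/168, -43/42)
  (-59/27, -191/108)
  (-130/93, -256/93)

4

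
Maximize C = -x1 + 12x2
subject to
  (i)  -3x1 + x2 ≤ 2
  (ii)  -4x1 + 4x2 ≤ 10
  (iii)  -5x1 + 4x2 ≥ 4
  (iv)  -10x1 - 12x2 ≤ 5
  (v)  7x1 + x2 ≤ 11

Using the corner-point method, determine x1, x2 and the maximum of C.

x1 = 17/16, x2 = 57/16, maximum C = 667/16

Extreme points and C = -x1 + 12x2:
  (1/4, 11/4) → C = 131/4
  (-4/7, 2/7) → C = 4
  (17/16, 57/16) → C = 667/16
  (40/33, 83/33) → C = 956/33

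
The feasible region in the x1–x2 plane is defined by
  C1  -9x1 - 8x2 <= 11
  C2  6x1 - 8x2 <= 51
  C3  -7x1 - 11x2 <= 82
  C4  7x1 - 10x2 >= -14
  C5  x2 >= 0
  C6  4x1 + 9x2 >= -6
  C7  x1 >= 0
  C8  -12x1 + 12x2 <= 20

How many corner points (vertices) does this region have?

The feasible vertices (each the meet of two boundaries and inside every other half-plane) are:
  (311/2, 441/4)
  (17/2, 0)
  (0, 7/5)
  (0, 0)

4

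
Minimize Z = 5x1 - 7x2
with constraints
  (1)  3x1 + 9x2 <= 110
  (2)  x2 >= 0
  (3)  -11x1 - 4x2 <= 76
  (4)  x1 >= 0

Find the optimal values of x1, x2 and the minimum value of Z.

x1 = 0, x2 = 110/9, minimum Z = -770/9

Feasible corners and Z = 5x1 - 7x2:
  (110/3, 0) → Z = 550/3
  (0, 110/9) → Z = -770/9
  (0, 0) → Z = 0

The optimum lies where 3x1 + 9x2 = 110 and x1 = 0.
Solving simultaneously gives x1 = 0, x2 = 110/9.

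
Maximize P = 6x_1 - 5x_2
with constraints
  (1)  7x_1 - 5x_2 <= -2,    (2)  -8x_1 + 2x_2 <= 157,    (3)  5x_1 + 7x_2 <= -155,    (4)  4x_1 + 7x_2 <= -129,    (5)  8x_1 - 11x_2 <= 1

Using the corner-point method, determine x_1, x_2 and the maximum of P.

x_1 = -566/37, x_2 = -415/37, maximum P = -1321/37

Extreme points and P = 6x_1 - 5x_2:
  (-1409/66, -455/66) → P = -6179/66
  (-1729/72, -158/9) → P = -2027/36
  (-566/37, -415/37) → P = -1321/37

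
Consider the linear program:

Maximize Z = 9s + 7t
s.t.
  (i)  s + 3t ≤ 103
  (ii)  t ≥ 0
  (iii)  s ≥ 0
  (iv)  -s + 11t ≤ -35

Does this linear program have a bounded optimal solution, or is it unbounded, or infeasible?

bounded optimum

Corner points and Z = 9s + 7t:
  (103, 0) → Z = 927
  (619/7, 34/7) → Z = 5809/7
  (35, 0) → Z = 315
The feasible region has finitely many vertices and no improving ray; the maximum is 927 at (103, 0).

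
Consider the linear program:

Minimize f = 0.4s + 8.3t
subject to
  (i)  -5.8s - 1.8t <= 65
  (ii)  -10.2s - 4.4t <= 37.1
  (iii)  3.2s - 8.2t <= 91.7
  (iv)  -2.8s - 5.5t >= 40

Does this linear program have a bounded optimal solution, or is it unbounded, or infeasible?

Feasible corners and f = 0.4s + 8.3t:
  (709/698, -7529/698) → f = -622071/6980
  (-255/398, -15206/2189) → f = -633854/10945
  (17635/4056, -9619/1014) → f = -390371/5070
The feasible region has finitely many vertices and no improving ray; the minimum is -622071/6980 at (709/698, -7529/698).

bounded optimum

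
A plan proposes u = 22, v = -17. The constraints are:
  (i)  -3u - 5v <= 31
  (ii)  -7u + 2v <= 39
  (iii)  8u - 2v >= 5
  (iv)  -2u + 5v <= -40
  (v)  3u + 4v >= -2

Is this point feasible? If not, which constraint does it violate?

(i): 19 ≤ 31 ✓
(ii): -188 ≤ 39 ✓
(iii): 210 ≥ 5 ✓
(iv): -129 ≤ -40 ✓
(v): -2 ≥ -2 ✓

feasible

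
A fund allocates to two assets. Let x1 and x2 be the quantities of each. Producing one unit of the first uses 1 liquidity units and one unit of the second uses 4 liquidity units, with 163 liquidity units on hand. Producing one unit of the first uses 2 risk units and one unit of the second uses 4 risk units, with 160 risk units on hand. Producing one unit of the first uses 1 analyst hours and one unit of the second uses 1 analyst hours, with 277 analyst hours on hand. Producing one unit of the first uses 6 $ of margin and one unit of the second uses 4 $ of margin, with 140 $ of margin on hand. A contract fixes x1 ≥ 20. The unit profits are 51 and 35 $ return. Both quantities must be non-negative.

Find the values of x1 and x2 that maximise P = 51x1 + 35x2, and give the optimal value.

x1 = 20, x2 = 5, maximum P = 1195

Extreme points and P = 51x1 + 35x2:
  (70/3, 0) → P = 1190
  (20, 0) → P = 1020
  (20, 5) → P = 1195

The optimum lies where 6x1 + 4x2 = 140 and x1 = 20.
Solving simultaneously gives x1 = 20, x2 = 5.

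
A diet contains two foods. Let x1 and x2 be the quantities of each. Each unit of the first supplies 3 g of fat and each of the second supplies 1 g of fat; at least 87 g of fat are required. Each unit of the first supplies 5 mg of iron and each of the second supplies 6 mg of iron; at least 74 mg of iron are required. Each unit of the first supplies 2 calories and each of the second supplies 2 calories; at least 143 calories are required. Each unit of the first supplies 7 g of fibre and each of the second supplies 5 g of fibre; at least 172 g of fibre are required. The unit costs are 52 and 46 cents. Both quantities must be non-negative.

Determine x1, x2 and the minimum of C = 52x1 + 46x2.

Corner points and C = 52x1 + 46x2:
  (0, 87) → C = 4002
  (143/2, 0) → C = 3718
  (31/4, 255/4) → C = 6671/2
The feasible region is unbounded (it extends along (0, 1), (1, 0)), but C strictly increases along every unbounded feasible direction, so there is no improving ray and the minimum is attained at a vertex.

At the optimal vertex, 3x1 + x2 = 87 and 2x1 + 2x2 = 143.
Solving simultaneously gives x1 = 31/4, x2 = 255/4.

x1 = 31/4, x2 = 255/4, minimum C = 6671/2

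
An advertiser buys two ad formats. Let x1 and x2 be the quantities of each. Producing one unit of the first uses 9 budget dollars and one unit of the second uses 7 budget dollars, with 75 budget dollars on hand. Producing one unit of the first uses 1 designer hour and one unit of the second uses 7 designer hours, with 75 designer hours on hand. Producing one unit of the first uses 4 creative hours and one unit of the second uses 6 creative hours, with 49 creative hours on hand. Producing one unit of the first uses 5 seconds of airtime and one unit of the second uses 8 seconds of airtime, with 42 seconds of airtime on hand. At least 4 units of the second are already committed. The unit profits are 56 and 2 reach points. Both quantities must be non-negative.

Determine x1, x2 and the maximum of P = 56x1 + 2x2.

x1 = 2, x2 = 4, maximum P = 120

Corner points and P = 56x1 + 2x2:
  (0, 21/4) → P = 21/2
  (0, 4) → P = 8
  (2, 4) → P = 120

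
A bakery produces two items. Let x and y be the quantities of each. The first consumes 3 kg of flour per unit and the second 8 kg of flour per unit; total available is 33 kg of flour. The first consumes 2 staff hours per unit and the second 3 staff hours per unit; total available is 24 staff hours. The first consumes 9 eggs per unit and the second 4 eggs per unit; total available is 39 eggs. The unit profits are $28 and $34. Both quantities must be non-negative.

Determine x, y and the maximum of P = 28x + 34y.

x = 3, y = 3, maximum P = 186

At the optimal vertex, 3x + 8y = 33 and 9x + 4y = 39.
Solving simultaneously gives x = 3, y = 3.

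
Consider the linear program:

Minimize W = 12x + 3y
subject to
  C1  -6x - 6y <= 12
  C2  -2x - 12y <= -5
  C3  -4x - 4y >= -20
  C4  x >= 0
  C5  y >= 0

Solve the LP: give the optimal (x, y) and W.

x = 0, y = 5/12, minimum W = 5/4

Vertices and W = 12x + 3y:
  (0, 5/12) → W = 5/4
  (5/2, 0) → W = 30
  (0, 5) → W = 15
  (5, 0) → W = 60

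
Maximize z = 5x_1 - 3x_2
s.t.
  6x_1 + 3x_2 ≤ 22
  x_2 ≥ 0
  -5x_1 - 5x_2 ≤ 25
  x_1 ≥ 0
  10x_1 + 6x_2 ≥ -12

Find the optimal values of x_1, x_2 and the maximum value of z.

Vertices and z = 5x_1 - 3x_2:
  (11/3, 0) → z = 55/3
  (0, 22/3) → z = -22
  (0, 0) → z = 0

At the optimal vertex, 6x_1 + 3x_2 = 22 and x_2 = 0.
Solving simultaneously gives x_1 = 11/3, x_2 = 0.

x_1 = 11/3, x_2 = 0, maximum z = 55/3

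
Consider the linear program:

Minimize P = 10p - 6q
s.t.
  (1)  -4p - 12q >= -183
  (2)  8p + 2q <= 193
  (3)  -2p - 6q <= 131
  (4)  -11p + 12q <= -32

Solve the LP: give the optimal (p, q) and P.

Extreme points and P = 10p - 6q:
  (975/44, 173/22) → P = 3837/22
  (43/3, 377/36) → P = 161/2
  (355/11, -717/22) → P = 5701/11
  (-46/3, -301/18) → P = -53

p = -46/3, q = -301/18, minimum P = -53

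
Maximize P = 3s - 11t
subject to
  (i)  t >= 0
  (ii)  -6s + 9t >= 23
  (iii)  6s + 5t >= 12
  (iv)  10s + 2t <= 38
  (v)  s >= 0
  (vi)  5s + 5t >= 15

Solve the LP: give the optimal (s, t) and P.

s = 4/15, t = 41/15, maximum P = -439/15

Extreme points and P = 3s - 11t:
  (148/51, 229/51) → P = -2075/51
  (4/15, 41/15) → P = -439/15
  (0, 19) → P = -209
  (0, 3) → P = -33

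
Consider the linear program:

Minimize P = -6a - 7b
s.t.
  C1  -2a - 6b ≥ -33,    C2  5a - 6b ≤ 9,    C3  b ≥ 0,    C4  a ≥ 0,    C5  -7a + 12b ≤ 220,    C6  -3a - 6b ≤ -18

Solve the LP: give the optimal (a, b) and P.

a = 6, b = 7/2, minimum P = -121/2

Corner points and P = -6a - 7b:
  (6, 7/2) → P = -121/2
  (0, 11/2) → P = -77/2
  (27/8, 21/16) → P = -471/16
  (0, 3) → P = -21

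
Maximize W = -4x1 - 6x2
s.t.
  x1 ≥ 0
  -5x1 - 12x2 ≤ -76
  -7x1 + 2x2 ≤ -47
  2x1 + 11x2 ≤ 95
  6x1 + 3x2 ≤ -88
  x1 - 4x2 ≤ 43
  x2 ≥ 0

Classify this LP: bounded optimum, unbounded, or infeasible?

The boundaries -5x1 - 12x2 = -76 and -7x1 + 2x2 = -47 meet at (358/47, 297/94), but that point violates 6x1 + 3x2 ≤ -88. Every candidate vertex is excluded by some other constraint, so the feasible region is empty.

infeasible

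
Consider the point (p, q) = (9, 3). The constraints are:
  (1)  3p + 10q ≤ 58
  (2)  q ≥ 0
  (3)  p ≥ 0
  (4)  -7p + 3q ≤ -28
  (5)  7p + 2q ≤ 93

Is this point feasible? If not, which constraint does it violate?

(1): 57 ≤ 58 ✓
(2): 3 ≥ 0 ✓
(3): 9 ≥ 0 ✓
(4): -54 ≤ -28 ✓
(5): 69 ≤ 93 ✓

feasible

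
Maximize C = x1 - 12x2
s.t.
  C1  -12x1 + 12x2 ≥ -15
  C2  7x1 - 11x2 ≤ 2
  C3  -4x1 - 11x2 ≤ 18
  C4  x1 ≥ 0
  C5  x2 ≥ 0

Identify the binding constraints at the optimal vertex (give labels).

Vertices and C = x1 - 12x2:
  (47/16, 27/16) → C = -277/16
  (2/7, 0) → C = 2/7
  (0, 0) → C = 0
The feasible region is unbounded (it extends along (0, 1), (1, 1)), but C strictly decreases along every unbounded feasible direction, so there is no improving ray and the maximum is attained at a vertex.

The maximum is at (2/7, 0). Substituting into each constraint, equality holds for C2 and C5; the remaining constraints have slack.

C2 and C5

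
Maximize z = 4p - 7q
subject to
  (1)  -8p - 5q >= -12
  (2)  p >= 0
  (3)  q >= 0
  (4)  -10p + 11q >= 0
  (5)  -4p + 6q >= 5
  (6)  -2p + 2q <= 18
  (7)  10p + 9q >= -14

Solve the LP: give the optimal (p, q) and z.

Vertices and z = 4p - 7q:
  (0, 12/5) → z = -84/5
  (47/68, 22/17) → z = -107/17
  (0, 5/6) → z = -35/6

At the optimal vertex, p = 0 and -4p + 6q = 5.
Solving simultaneously gives p = 0, q = 5/6.

p = 0, q = 5/6, maximum z = -35/6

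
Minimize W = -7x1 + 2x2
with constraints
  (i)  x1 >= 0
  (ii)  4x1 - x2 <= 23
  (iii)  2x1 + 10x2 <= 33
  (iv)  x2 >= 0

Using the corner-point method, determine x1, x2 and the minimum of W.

x1 = 23/4, x2 = 0, minimum W = -161/4

Feasible corners and W = -7x1 + 2x2:
  (0, 33/10) → W = 33/5
  (0, 0) → W = 0
  (263/42, 43/21) → W = -1669/42
  (23/4, 0) → W = -161/4

The optimum lies where 4x1 - x2 = 23 and x2 = 0.
Solving simultaneously gives x1 = 23/4, x2 = 0.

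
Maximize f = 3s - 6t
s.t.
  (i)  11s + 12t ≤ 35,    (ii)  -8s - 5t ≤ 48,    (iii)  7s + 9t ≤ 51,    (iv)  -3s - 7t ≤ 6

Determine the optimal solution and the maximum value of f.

s = 317/41, t = -171/41, maximum f = 1977/41

Vertices and f = 3s - 6t:
  (-751/41, 808/41) → f = -7101/41
  (317/41, -171/41) → f = 1977/41
  (-306/41, 96/41) → f = -1494/41

The binding constraints are 11s + 12t = 35 and -3s - 7t = 6.
Solving simultaneously gives s = 317/41, t = -171/41.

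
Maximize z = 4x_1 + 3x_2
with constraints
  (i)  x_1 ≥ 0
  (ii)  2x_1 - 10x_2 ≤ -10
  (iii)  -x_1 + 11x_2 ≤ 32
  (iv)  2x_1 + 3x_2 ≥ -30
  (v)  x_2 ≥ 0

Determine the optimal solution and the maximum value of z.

x_1 = 35/2, x_2 = 9/2, maximum z = 167/2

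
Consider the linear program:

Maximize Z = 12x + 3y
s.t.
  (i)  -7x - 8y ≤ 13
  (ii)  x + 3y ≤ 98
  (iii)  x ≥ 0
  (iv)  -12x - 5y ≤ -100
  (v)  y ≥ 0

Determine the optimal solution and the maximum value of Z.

Corner points and Z = 12x + 3y:
  (0, 98/3) → Z = 98
  (98, 0) → Z = 1176
  (0, 20) → Z = 60
  (25/3, 0) → Z = 100

The optimum lies where x + 3y = 98 and y = 0.
Solving simultaneously gives x = 98, y = 0.

x = 98, y = 0, maximum Z = 1176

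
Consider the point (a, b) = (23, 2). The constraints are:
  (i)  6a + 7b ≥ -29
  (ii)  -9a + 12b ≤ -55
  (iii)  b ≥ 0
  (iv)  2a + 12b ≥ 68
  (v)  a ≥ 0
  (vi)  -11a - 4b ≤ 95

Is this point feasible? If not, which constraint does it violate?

feasible

(i): 152 ≥ -29 ✓
(ii): -183 ≤ -55 ✓
(iii): 2 ≥ 0 ✓
(iv): 70 ≥ 68 ✓
(v): 23 ≥ 0 ✓
(vi): -261 ≤ 95 ✓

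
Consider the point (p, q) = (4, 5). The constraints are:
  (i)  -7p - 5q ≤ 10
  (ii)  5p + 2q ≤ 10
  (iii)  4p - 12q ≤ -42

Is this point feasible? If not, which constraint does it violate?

not feasible — violates (ii)

Constraint (ii): 5p + 2q = 30, which is not ≤ 10. All other constraints are satisfied.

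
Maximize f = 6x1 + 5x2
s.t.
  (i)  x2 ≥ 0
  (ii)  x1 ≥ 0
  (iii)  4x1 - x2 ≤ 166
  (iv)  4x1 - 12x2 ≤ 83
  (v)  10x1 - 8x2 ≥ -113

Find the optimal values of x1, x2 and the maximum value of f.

Vertices and f = 6x1 + 5x2:
  (0, 0) → f = 0
  (83/4, 0) → f = 249/2
  (0, 113/8) → f = 565/8
  (1909/44, 83/11) → f = 6557/22
  (131/2, 96) → f = 873

x1 = 131/2, x2 = 96, maximum f = 873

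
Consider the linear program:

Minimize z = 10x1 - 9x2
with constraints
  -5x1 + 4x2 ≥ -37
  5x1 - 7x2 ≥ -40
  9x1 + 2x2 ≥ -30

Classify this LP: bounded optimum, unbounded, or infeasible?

bounded optimum

Feasible corners and z = 10x1 - 9x2:
  (419/15, 77/3) → z = 145/3
  (-1, -21/2) → z = 169/2
  (-290/73, 210/73) → z = -4790/73
The feasible region has finitely many vertices and no improving ray; the minimum is -4790/73 at (-290/73, 210/73).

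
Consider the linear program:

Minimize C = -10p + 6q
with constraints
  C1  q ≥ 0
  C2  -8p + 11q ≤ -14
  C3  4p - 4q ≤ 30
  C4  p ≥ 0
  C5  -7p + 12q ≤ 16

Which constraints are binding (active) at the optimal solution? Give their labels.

C3 and C5

Corner points and C = -10p + 6q:
  (7/4, 0) → C = -35/2
  (15/2, 0) → C = -75
  (344/19, 226/19) → C = -2084/19
  (106/5, 137/10) → C = -649/5

The minimum is at (106/5, 137/10). Substituting into each constraint, equality holds for C3 and C5; the remaining constraints have slack.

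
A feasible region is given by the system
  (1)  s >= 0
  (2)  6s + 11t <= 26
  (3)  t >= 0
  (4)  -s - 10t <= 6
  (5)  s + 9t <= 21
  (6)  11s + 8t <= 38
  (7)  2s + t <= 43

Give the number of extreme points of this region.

Intersecting each pair of boundary lines and keeping only the points that satisfy every inequality leaves:
  (0, 0)
  (0, 7/3)
  (3/43, 100/43)
  (210/73, 58/73)
  (38/11, 0)

5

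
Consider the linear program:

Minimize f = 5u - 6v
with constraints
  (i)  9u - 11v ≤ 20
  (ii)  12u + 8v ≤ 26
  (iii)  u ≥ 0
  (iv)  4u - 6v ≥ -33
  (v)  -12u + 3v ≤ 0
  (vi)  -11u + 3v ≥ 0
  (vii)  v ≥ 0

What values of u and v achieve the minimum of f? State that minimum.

u = 13/22, v = 26/11, minimum f = -247/22

Feasible corners and f = 5u - 6v:
  (13/22, 26/11) → f = -247/22
  (39/62, 143/62) → f = -663/62
  (0, 0) → f = 0

The binding constraints are 12u + 8v = 26 and -12u + 3v = 0.
Solving simultaneously gives u = 13/22, v = 26/11.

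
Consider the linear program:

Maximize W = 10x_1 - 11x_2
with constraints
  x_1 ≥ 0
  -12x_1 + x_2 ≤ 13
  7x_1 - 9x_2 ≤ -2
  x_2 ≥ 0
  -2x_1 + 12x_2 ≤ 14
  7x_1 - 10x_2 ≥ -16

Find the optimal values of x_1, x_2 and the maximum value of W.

x_1 = 17/11, x_2 = 47/33, maximum W = -7/33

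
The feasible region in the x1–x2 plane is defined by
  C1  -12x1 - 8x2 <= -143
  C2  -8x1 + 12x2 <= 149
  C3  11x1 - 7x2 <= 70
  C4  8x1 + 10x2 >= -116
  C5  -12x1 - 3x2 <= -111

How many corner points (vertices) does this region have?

4

Intersecting each pair of boundary lines and keeping only the points that satisfy every inequality leaves:
  (1561/172, 733/172)
  (153/20, 32/5)
  (1883/76, 2199/76)
  (295/56, 223/14)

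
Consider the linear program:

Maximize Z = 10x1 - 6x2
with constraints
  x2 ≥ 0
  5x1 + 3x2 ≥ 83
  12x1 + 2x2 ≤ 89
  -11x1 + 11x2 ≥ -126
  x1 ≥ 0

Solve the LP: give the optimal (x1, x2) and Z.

x1 = 101/26, x2 = 551/26, maximum Z = -1148/13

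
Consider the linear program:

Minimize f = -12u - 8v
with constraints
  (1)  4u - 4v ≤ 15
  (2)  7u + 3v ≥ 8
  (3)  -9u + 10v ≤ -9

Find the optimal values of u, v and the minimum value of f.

u = 57/2, v = 99/4, minimum f = -540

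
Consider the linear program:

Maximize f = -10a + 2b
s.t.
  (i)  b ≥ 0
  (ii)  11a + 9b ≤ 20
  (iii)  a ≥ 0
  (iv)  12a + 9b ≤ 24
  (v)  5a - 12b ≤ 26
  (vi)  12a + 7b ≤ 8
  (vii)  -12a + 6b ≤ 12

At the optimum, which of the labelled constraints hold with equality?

(iii) and (vi)

Corner points and f = -10a + 2b:
  (0, 0) → f = 0
  (2/3, 0) → f = -20/3
  (0, 8/7) → f = 16/7

The maximum is at (0, 8/7). Substituting into each constraint, equality holds for (iii) and (vi); the remaining constraints have slack.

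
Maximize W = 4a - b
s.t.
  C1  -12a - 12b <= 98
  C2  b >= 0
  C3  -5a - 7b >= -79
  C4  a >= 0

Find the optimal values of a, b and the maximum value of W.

The binding constraints are b = 0 and -5a - 7b = -79.
Solving simultaneously gives a = 79/5, b = 0.

a = 79/5, b = 0, maximum W = 316/5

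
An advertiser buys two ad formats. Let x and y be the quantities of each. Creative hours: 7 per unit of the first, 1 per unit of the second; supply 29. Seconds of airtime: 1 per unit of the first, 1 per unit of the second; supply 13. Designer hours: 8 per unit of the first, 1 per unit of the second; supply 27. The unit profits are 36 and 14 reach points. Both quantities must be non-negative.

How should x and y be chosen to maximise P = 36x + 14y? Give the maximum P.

x = 2, y = 11, maximum P = 226

Corner points and P = 36x + 14y:
  (0, 0) → P = 0
  (0, 13) → P = 182
  (27/8, 0) → P = 243/2
  (2, 11) → P = 226

At the optimal vertex, x + y = 13 and 8x + y = 27.
Solving simultaneously gives x = 2, y = 11.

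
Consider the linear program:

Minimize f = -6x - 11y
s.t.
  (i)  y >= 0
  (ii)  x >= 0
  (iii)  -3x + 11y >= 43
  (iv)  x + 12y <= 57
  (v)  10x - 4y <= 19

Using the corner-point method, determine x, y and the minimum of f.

Vertices and f = -6x - 11y:
  (0, 43/11) → f = -43
  (0, 19/4) → f = -209/4
  (111/47, 214/47) → f = -3020/47

x = 111/47, y = 214/47, minimum f = -3020/47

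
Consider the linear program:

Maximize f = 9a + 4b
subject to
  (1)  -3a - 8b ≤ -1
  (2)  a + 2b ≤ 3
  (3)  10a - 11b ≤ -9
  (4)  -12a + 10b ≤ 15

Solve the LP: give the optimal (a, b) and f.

Extreme points and f = 9a + 4b:
  (-61/113, 37/113) → f = -401/113
  (-55/63, 19/42) → f = -127/21
  (15/31, 39/31) → f = 291/31
  (0, 3/2) → f = 6

At the optimal vertex, a + 2b = 3 and 10a - 11b = -9.
Solving simultaneously gives a = 15/31, b = 39/31.

a = 15/31, b = 39/31, maximum f = 291/31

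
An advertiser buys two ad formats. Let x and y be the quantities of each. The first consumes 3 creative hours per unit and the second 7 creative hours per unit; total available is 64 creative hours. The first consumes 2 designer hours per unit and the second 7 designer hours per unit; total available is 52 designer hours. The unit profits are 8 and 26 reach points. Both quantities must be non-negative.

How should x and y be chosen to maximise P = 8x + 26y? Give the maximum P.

Corner points and P = 8x + 26y:
  (0, 0) → P = 0
  (0, 52/7) → P = 1352/7
  (64/3, 0) → P = 512/3
  (12, 4) → P = 200

x = 12, y = 4, maximum P = 200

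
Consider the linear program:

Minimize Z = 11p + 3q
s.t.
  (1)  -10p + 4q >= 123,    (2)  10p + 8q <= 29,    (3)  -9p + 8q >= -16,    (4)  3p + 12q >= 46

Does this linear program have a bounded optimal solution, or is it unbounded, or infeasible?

unbounded

From the feasible point (-217/30, 38/3), moving in the direction (-12, 3) keeps every constraint satisfied while Z decreases without bound.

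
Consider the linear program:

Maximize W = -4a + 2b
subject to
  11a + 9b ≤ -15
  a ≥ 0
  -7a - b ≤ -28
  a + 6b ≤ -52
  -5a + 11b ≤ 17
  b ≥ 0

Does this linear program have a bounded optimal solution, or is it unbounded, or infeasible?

The boundaries 11a + 9b = -15 and a + 6b = -52 meet at (126/19, -557/57), but that point violates b ≥ 0. Every candidate vertex is excluded by some other constraint, so the feasible region is empty.

infeasible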